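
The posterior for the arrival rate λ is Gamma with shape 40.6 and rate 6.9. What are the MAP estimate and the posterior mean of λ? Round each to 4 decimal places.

Mode = (α−1)/β = 39.6/6.9 = 5.7391.
Mean = α/β = 40.6/6.9 = 5.8841.

MAP: 5.7391. Posterior mean: 5.8841.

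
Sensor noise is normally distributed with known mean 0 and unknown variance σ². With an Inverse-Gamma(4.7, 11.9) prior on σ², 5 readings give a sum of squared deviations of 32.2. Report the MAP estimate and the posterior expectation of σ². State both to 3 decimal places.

MAP: 3.415. Posterior mean: 4.516.

Posterior: Inverse-Gamma(shape = 4.7+5/2 = 7.2, scale = 11.9+32.2/2 = 28.0).
Mode = β/(α+1) = 28.0/8.2 = 3.415.
Mean = β/(α−1) = 28.0/6.2 = 4.516.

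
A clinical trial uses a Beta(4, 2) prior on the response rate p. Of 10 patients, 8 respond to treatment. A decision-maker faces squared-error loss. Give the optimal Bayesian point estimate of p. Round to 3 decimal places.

Posterior: Beta(4+8, 2+2) = Beta(12, 4).
Mode = (12−1)/(12+4−2) = 11/14 = 0.786.
Mean = 12/(12+4) = 12/16 = 0.750.
Squared-error loss ⇒ the optimal estimator is the posterior mean.

0.750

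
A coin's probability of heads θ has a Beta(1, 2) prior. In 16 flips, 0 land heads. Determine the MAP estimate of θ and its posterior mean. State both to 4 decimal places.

Posterior: Beta(1+0, 2+16) = Beta(1, 18).
Since α = 1 ≤ 1 and β > 1, the Beta density is monotone decreasing on [0,1]; the mode is at 0.
Mean = 1/(1+18) = 0.0526.

MAP = 0.0000, posterior mean = 0.0526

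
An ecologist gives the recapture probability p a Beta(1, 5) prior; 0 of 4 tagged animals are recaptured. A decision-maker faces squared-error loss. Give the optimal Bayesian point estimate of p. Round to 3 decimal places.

0.100

Posterior: Beta(1+0, 5+4) = Beta(1, 9).
Since α = 1 ≤ 1 and β > 1, the Beta density is monotone decreasing on [0,1]; the mode is at 0.
Mean = 1/(1+9) = 0.100.
Squared-error loss ⇒ the optimal estimator is the posterior mean.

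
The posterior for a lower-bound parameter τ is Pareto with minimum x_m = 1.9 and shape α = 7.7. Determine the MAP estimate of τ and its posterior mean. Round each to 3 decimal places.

τ_MAP = 1.900, E[τ|data] = 2.184

The Pareto density is strictly decreasing on [x_m, ∞), so the mode is x_m = 1.900.
Mean = α·x_m/(α−1) = 7.7·1.9/6.7 = 2.184.
Right-skewed posterior ⇒ mode < mean.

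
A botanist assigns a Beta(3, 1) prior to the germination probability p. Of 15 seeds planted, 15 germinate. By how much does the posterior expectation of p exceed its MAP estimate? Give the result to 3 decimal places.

Posterior: Beta(3+15, 1+0) = Beta(18, 1).
Since β = 1 ≤ 1 and α > 1, the Beta density is monotone increasing on [0,1]; the mode is at 1.
Mean = 18/(18+1) = 0.947.
Difference = 0.947 − 1.000 = -0.053.

-0.053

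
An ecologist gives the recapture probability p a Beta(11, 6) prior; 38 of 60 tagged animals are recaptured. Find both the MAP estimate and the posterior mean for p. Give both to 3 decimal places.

Posterior: Beta(11+38, 6+22) = Beta(49, 28).
Mode = (49−1)/(49+28−2) = 48/75 = 0.640.
Mean = 49/(49+28) = 49/77 = 0.636.
Mode > mean: the posterior has a left tail.

p_MAP = 0.640, E[p|data] = 0.636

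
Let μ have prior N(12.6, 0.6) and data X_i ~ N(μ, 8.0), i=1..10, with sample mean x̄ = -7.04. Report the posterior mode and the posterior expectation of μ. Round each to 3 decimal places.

Posterior for μ is Normal. Precision-weighted mean: (1/0.6·12.6 + 10/8.0·-7.04) / (1/0.6 + 10/8.0) = 4.183.
A Normal posterior is symmetric, so mode = mean.

MAP: 4.183. Posterior mean: 4.183.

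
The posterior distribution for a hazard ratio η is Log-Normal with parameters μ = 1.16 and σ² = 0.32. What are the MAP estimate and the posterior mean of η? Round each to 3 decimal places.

MAP = 2.316; posterior mean = 3.743

Mode = exp(μ − σ²) = exp(0.84) = 2.316.
Mean = exp(μ + σ²/2) = exp(1.320) = 3.743.
The posterior is right-skewed, so the mean exceeds the mode.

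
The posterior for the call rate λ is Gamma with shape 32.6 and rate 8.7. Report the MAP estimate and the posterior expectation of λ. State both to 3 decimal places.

MAP estimate = 3.632, posterior expectation = 3.747

Mode = (α−1)/β = 31.6/8.7 = 3.632.
Mean = α/β = 32.6/8.7 = 3.747.
Right-skewed posterior ⇒ mode < mean.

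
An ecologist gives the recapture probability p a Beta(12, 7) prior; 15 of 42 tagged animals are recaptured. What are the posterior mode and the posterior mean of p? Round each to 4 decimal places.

p_MAP = 0.4407, E[p|data] = 0.4426

Posterior: Beta(12+15, 7+27) = Beta(27, 34).
Mode = (27−1)/(27+34−2) = 26/59 = 0.4407.
Mean = 27/(27+34) = 27/61 = 0.4426.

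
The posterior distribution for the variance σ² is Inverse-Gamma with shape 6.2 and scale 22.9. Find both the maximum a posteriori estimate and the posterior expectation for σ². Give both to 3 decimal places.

Mode = β/(α+1) = 22.9/7.2 = 3.181.
Mean = β/(α−1) = 22.9/5.2 = 4.404.
The posterior is right-skewed, so the mean exceeds the mode.

MAP: 3.181. Posterior mean: 4.404.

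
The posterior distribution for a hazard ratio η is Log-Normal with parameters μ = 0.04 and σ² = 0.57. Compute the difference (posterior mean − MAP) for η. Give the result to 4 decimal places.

Mode = exp(μ − σ²) = exp(-0.53) = 0.5886.
Mean = exp(μ + σ²/2) = exp(0.325) = 1.3840.
Difference = 1.3840 − 0.5886 = 0.7954.

0.7954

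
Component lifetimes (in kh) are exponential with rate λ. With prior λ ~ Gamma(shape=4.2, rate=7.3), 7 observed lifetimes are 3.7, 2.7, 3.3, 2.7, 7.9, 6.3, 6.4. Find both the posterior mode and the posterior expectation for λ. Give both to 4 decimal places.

Σ times = 33.0. Posterior: Gamma(shape = 4.2+7 = 11.2, rate = 7.3+33.0 = 40.3).
Mode = (α−1)/β = 10.2/40.3 = 0.2531.
Mean = α/β = 11.2/40.3 = 0.2779.
Mean > mode: the posterior has a right tail.

MAP = 0.2531; posterior mean = 0.2779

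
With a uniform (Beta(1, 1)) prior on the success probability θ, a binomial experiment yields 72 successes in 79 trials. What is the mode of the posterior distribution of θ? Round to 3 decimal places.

Posterior: Beta(1+72, 1+7) = Beta(73, 8).
Mode = (73−1)/(73+8−2) = 72/79 = 0.911.
With a flat prior the MAP equals the MLE, 72/79.
Mean = 73/(73+8) = 73/81 = 0.901.
This is the posterior mode — the MAP estimate.

0.911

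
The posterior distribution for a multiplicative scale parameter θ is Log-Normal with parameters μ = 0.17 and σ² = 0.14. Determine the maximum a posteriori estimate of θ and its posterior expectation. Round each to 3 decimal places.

Mode = exp(μ − σ²) = exp(0.03) = 1.030.
Mean = exp(μ + σ²/2) = exp(0.240) = 1.271.
Mean > mode: the posterior has a right tail.

MAP = 1.030; posterior mean = 1.271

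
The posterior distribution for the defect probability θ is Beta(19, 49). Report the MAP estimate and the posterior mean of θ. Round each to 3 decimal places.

Mode = (19−1)/(19+49−2) = 18/66 = 0.273.
Mean = 19/(19+49) = 19/68 = 0.279.
The mean is pulled above the mode by the posterior's right skew.

MAP estimate = 0.273, posterior mean = 0.279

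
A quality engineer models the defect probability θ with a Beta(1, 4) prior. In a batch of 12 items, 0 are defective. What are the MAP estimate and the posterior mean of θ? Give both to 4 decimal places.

Posterior: Beta(1+0, 4+12) = Beta(1, 16).
Since α = 1 ≤ 1 and β > 1, the Beta density is monotone decreasing on [0,1]; the mode is at 0.
Mean = 1/(1+16) = 0.0588.

θ_MAP = 0.0000, E[θ|data] = 0.0588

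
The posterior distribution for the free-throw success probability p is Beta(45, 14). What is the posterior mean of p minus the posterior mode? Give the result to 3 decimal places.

Mode = (45−1)/(45+14−2) = 44/57 = 0.772.
Mean = 45/(45+14) = 45/59 = 0.763.
Difference = 0.763 − 0.772 = -0.009.

-0.009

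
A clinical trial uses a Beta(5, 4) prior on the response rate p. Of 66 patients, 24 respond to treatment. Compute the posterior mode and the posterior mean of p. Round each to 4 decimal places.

Posterior: Beta(5+24, 4+42) = Beta(29, 46).
Mode = (29−1)/(29+46−2) = 28/73 = 0.3836.
Mean = 29/(29+46) = 29/75 = 0.3867.

posterior mode = 0.3836, posterior mean = 0.3867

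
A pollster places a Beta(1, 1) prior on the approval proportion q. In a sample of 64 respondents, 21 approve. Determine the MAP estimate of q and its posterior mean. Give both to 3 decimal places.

Posterior: Beta(1+21, 1+43) = Beta(22, 44).
Mode = (22−1)/(22+44−2) = 21/64 = 0.328.
With a flat prior the MAP equals the MLE, 21/64.
Mean = 22/(22+44) = 22/66 = 0.333.

q_MAP = 0.328, E[q|data] = 0.333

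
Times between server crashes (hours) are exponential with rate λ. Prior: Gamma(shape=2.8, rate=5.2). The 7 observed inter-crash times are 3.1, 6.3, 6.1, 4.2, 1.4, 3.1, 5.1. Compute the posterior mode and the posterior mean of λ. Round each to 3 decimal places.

MAP = 0.255, posterior mean = 0.284

Σ times = 29.3. Posterior: Gamma(shape = 2.8+7 = 9.8, rate = 5.2+29.3 = 34.5).
Mode = (α−1)/β = 8.8/34.5 = 0.255.
Mean = α/β = 9.8/34.5 = 0.284.
Mean > mode: the posterior has a right tail.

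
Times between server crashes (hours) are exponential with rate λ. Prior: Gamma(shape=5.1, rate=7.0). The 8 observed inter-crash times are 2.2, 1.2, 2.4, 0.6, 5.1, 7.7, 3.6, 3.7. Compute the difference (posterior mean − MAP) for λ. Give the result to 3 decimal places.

Σ times = 26.5. Posterior: Gamma(shape = 5.1+8 = 13.1, rate = 7.0+26.5 = 33.5).
Mode = (α−1)/β = 12.1/33.5 = 0.361.
Mean = α/β = 13.1/33.5 = 0.391.
Difference = 0.391 − 0.361 = 0.030.
The posterior is right-skewed, so the mean exceeds the mode.

0.030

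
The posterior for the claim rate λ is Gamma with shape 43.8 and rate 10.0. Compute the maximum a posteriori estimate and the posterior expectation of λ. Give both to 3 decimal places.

MAP: 4.280. Posterior mean: 4.380.

Mode = (α−1)/β = 42.8/10.0 = 4.280.
Mean = α/β = 43.8/10.0 = 4.380.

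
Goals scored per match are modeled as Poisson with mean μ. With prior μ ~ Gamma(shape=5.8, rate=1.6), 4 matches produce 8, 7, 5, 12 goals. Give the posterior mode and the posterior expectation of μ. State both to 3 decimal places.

Σ counts = 32. Posterior: Gamma(shape = 5.8+32 = 37.8, rate = 1.6+4 = 5.6).
Mode = (α−1)/β = 36.8/5.6 = 6.571.
Mean = α/β = 37.8/5.6 = 6.750.
Right-skewed posterior ⇒ mode < mean.

MAP = 6.571; posterior mean = 6.750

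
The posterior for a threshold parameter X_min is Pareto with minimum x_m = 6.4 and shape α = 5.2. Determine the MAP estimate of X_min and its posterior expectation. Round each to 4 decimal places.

X_min_MAP = 6.4000, E[X_min|data] = 7.9238

The Pareto density is strictly decreasing on [x_m, ∞), so the mode is x_m = 6.4000.
Mean = α·x_m/(α−1) = 5.2·6.4/4.2 = 7.9238.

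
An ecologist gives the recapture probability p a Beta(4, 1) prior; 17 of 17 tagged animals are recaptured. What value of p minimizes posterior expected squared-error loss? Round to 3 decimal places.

0.955

Posterior: Beta(4+17, 1+0) = Beta(21, 1).
Since β = 1 ≤ 1 and α > 1, the Beta density is monotone increasing on [0,1]; the mode is at 1.
Mean = 21/(21+1) = 0.955.
Squared-error loss ⇒ the optimal estimator is the posterior mean.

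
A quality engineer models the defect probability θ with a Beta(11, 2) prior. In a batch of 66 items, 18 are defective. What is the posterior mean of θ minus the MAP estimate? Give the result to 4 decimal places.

0.0035

Posterior: Beta(11+18, 2+48) = Beta(29, 50).
Mode = (29−1)/(29+50−2) = 28/77 = 0.3636.
Mean = 29/(29+50) = 29/79 = 0.3671.
Difference = 0.3671 − 0.3636 = 0.0035.
The mean is pulled above the mode by the posterior's right skew.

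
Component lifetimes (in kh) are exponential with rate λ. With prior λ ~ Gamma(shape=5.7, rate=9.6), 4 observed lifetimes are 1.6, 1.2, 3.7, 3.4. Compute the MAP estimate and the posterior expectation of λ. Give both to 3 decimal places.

MAP estimate = 0.446, posterior expectation = 0.497

Σ times = 9.9. Posterior: Gamma(shape = 5.7+4 = 9.7, rate = 9.6+9.9 = 19.5).
Mode = (α−1)/β = 8.7/19.5 = 0.446.
Mean = α/β = 9.7/19.5 = 0.497.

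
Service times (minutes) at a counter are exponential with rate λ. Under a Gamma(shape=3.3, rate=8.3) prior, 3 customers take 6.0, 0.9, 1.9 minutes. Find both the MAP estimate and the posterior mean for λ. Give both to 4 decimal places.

Σ times = 8.8. Posterior: Gamma(shape = 3.3+3 = 6.3, rate = 8.3+8.8 = 17.1).
Mode = (α−1)/β = 5.3/17.1 = 0.3099.
Mean = α/β = 6.3/17.1 = 0.3684.

MAP: 0.3099. Posterior mean: 0.3684.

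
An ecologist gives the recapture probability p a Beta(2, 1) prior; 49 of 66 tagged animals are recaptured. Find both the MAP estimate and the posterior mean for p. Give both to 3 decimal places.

MAP: 0.746. Posterior mean: 0.739.

Posterior: Beta(2+49, 1+17) = Beta(51, 18).
Mode = (51−1)/(51+18−2) = 50/67 = 0.746.
Mean = 51/(51+18) = 51/69 = 0.739.
The posterior is left-skewed, so the mode exceeds the mean.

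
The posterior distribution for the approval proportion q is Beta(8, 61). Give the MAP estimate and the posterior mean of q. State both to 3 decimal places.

q_MAP = 0.104, E[q|data] = 0.116

Mode = (8−1)/(8+61−2) = 7/67 = 0.104.
Mean = 8/(8+61) = 8/69 = 0.116.
The mean is pulled above the mode by the posterior's right skew.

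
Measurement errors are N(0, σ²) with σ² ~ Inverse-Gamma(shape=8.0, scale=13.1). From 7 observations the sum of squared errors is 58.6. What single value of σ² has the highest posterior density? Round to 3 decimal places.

3.392

Posterior: Inverse-Gamma(shape = 8.0+7/2 = 11.5, scale = 13.1+58.6/2 = 42.4).
Mode = β/(α+1) = 42.4/12.5 = 3.392.
Mean = β/(α−1) = 42.4/10.5 = 4.038.
This is the posterior mode — the MAP estimate.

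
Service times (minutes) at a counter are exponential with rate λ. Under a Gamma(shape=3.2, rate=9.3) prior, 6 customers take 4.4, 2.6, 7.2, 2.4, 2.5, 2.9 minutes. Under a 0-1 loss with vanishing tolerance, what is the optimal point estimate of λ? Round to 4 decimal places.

Σ times = 22.0. Posterior: Gamma(shape = 3.2+6 = 9.2, rate = 9.3+22.0 = 31.3).
Mode = (α−1)/β = 8.2/31.3 = 0.2620.
Mean = α/β = 9.2/31.3 = 0.2939.
This is the posterior mode — the MAP estimate.

0.2620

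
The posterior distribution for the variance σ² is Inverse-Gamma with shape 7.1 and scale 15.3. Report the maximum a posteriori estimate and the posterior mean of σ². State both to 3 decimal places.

Mode = β/(α+1) = 15.3/8.1 = 1.889.
Mean = β/(α−1) = 15.3/6.1 = 2.508.

maximum a posteriori estimate = 1.889, posterior mean = 2.508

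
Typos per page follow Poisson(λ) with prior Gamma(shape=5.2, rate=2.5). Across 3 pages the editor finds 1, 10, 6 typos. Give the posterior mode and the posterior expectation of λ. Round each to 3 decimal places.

Σ counts = 17. Posterior: Gamma(shape = 5.2+17 = 22.2, rate = 2.5+3 = 5.5).
Mode = (α−1)/β = 21.2/5.5 = 3.855.
Mean = α/β = 22.2/5.5 = 4.036.
The posterior is right-skewed, so the mean exceeds the mode.

posterior mode = 3.855, posterior expectation = 4.036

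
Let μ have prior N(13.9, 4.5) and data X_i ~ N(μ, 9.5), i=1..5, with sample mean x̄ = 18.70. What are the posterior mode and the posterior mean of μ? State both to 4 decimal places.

Posterior for μ is Normal. Precision-weighted mean: (1/4.5·13.9 + 5/9.5·18.70) / (1/4.5 + 5/9.5) = 17.2750.
A Normal posterior is symmetric, so mode = mean.

MAP: 17.2750. Posterior mean: 17.2750.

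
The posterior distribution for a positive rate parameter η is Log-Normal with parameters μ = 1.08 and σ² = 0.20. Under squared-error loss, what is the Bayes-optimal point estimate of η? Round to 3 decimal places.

Mode = exp(μ − σ²) = exp(0.88) = 2.411.
Mean = exp(μ + σ²/2) = exp(1.180) = 3.254.
Squared-error loss ⇒ the optimal estimator is the posterior mean.

3.254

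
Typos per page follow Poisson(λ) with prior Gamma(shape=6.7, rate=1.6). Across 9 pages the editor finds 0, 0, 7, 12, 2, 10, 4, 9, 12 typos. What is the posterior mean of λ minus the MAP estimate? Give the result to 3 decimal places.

0.094

Σ counts = 56. Posterior: Gamma(shape = 6.7+56 = 62.7, rate = 1.6+9 = 10.6).
Mode = (α−1)/β = 61.7/10.6 = 5.821.
Mean = α/β = 62.7/10.6 = 5.915.
Difference = 5.915 − 5.821 = 0.094.
The posterior is right-skewed, so the mean exceeds the mode.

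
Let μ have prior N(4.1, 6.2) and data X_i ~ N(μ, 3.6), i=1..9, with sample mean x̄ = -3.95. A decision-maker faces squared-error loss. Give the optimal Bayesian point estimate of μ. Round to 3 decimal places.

Posterior for μ is Normal. Precision-weighted mean: (1/6.2·4.1 + 9/3.6·-3.95) / (1/6.2 + 9/3.6) = -3.462.
A Normal posterior is symmetric, so mode = mean.
Squared-error loss ⇒ the optimal estimator is the posterior mean.

-3.462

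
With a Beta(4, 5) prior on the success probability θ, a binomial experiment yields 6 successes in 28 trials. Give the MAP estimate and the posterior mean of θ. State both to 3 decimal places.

MAP estimate = 0.257, posterior mean = 0.270

Posterior: Beta(4+6, 5+22) = Beta(10, 27).
Mode = (10−1)/(10+27−2) = 9/35 = 0.257.
Mean = 10/(10+27) = 10/37 = 0.270.
The posterior is right-skewed, so the mean exceeds the mode.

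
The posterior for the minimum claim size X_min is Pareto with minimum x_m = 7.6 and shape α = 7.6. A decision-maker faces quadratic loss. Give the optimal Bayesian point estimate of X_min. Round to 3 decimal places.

8.752

The Pareto density is strictly decreasing on [x_m, ∞), so the mode is x_m = 7.600.
Mean = α·x_m/(α−1) = 7.6·7.6/6.6 = 8.752.
Quadratic loss ⇒ the optimal estimator is the posterior mean.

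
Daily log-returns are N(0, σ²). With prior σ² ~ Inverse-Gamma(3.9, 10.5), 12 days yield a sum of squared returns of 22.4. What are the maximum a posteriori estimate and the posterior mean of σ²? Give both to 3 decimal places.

Posterior: Inverse-Gamma(shape = 3.9+12/2 = 9.9, scale = 10.5+22.4/2 = 21.7).
Mode = β/(α+1) = 21.7/10.9 = 1.991.
Mean = β/(α−1) = 21.7/8.9 = 2.438.

maximum a posteriori estimate = 1.991, posterior mean = 2.438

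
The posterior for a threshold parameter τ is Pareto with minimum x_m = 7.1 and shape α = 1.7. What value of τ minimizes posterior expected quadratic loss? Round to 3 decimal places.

17.243

The Pareto density is strictly decreasing on [x_m, ∞), so the mode is x_m = 7.100.
Mean = α·x_m/(α−1) = 1.7·7.1/0.7 = 17.243.
Quadratic loss ⇒ the optimal estimator is the posterior mean.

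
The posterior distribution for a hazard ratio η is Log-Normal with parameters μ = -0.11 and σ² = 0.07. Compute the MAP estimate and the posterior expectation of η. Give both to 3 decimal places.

MAP: 0.835. Posterior mean: 0.928.

Mode = exp(μ − σ²) = exp(-0.18) = 0.835.
Mean = exp(μ + σ²/2) = exp(-0.075) = 0.928.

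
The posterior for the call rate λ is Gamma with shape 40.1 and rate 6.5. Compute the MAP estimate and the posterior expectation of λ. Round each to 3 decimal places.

Mode = (α−1)/β = 39.1/6.5 = 6.015.
Mean = α/β = 40.1/6.5 = 6.169.

MAP estimate = 6.015, posterior expectation = 6.169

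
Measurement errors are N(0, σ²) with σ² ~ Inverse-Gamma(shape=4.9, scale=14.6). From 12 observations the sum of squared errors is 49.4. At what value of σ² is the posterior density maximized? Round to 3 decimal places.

3.303

Posterior: Inverse-Gamma(shape = 4.9+12/2 = 10.9, scale = 14.6+49.4/2 = 39.3).
Mode = β/(α+1) = 39.3/11.9 = 3.303.
Mean = β/(α−1) = 39.3/9.9 = 3.970.
This is the posterior mode — the MAP estimate.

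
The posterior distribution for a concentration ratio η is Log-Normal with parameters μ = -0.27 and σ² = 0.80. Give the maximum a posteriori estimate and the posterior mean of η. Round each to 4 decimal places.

Mode = exp(μ − σ²) = exp(-1.07) = 0.3430.
Mean = exp(μ + σ²/2) = exp(0.130) = 1.1388.

MAP: 0.3430. Posterior mean: 1.1388.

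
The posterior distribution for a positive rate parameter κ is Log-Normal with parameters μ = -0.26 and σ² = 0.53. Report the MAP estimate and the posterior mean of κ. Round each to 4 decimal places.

Mode = exp(μ − σ²) = exp(-0.79) = 0.4538.
Mean = exp(μ + σ²/2) = exp(0.005) = 1.0050.

MAP = 0.4538, posterior mean = 1.0050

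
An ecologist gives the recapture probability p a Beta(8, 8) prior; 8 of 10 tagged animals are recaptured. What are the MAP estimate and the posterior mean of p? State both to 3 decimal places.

MAP: 0.625. Posterior mean: 0.615.

Posterior: Beta(8+8, 8+2) = Beta(16, 10).
Mode = (16−1)/(16+10−2) = 15/24 = 0.625.
Mean = 16/(16+10) = 16/26 = 0.615.
The posterior is left-skewed, so the mode exceeds the mean.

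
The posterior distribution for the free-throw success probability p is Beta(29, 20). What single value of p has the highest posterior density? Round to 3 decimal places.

0.596

Mode = (29−1)/(29+20−2) = 28/47 = 0.596.
Mean = 29/(29+20) = 29/49 = 0.592.
This is the posterior mode — the MAP estimate.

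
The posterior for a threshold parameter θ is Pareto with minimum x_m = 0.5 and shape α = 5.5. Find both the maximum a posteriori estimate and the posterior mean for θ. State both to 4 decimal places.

maximum a posteriori estimate = 0.5000, posterior mean = 0.6111

The Pareto density is strictly decreasing on [x_m, ∞), so the mode is x_m = 0.5000.
Mean = α·x_m/(α−1) = 5.5·0.5/4.5 = 0.6111.
The mean is pulled above the mode by the posterior's right skew.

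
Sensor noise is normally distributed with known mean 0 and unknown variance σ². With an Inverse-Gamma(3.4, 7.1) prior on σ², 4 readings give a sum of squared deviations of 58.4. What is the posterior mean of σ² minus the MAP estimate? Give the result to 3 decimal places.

Posterior: Inverse-Gamma(shape = 3.4+4/2 = 5.4, scale = 7.1+58.4/2 = 36.3).
Mode = β/(α+1) = 36.3/6.4 = 5.672.
Mean = β/(α−1) = 36.3/4.4 = 8.250.
Difference = 8.250 − 5.672 = 2.578.
The posterior is right-skewed, so the mean exceeds the mode.

2.578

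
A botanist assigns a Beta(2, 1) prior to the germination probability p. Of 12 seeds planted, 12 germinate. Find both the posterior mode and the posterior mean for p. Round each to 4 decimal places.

p_MAP = 1.0000, E[p|data] = 0.9333

Posterior: Beta(2+12, 1+0) = Beta(14, 1).
Since β = 1 ≤ 1 and α > 1, the Beta density is monotone increasing on [0,1]; the mode is at 1.
Mean = 14/(14+1) = 0.9333.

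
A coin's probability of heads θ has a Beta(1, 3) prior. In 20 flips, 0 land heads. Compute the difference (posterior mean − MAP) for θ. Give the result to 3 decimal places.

Posterior: Beta(1+0, 3+20) = Beta(1, 23).
Since α = 1 ≤ 1 and β > 1, the Beta density is monotone decreasing on [0,1]; the mode is at 0.
Mean = 1/(1+23) = 0.042.
Difference = 0.042 − 0.000 = 0.042.

0.042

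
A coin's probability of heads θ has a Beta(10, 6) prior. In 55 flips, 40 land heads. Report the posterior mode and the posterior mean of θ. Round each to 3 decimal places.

MAP = 0.710, posterior mean = 0.704

Posterior: Beta(10+40, 6+15) = Beta(50, 21).
Mode = (50−1)/(50+21−2) = 49/69 = 0.710.
Mean = 50/(50+21) = 50/71 = 0.704.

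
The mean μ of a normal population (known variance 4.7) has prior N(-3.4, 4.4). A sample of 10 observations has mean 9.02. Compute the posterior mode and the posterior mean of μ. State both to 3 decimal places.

Posterior for μ is Normal. Precision-weighted mean: (1/4.4·-3.4 + 10/4.7·9.02) / (1/4.4 + 10/4.7) = 7.821.
A Normal posterior is symmetric, so mode = mean.

MAP = 7.821, posterior mean = 7.821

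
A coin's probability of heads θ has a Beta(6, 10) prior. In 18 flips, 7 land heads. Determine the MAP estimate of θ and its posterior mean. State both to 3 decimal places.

MAP = 0.375; posterior mean = 0.382

Posterior: Beta(6+7, 10+11) = Beta(13, 21).
Mode = (13−1)/(13+21−2) = 12/32 = 0.375.
Mean = 13/(13+21) = 13/34 = 0.382.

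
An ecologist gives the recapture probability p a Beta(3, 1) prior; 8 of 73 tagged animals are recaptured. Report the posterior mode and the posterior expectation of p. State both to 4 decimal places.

Posterior: Beta(3+8, 1+65) = Beta(11, 66).
Mode = (11−1)/(11+66−2) = 10/75 = 0.1333.
Mean = 11/(11+66) = 11/77 = 0.1429.

MAP: 0.1333. Posterior mean: 0.1429.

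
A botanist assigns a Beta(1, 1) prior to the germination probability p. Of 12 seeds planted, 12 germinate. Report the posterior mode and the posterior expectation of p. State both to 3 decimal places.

posterior mode = 1.000, posterior expectation = 0.929

Posterior: Beta(1+12, 1+0) = Beta(13, 1).
Since β = 1 ≤ 1 and α > 1, the Beta density is monotone increasing on [0,1]; the mode is at 1.
Mean = 13/(13+1) = 0.929.
The mean is pulled below the mode by the posterior's left skew.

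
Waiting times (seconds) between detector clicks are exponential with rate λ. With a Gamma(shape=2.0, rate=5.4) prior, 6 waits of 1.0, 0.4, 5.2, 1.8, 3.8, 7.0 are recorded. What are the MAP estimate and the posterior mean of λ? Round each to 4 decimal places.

MAP estimate = 0.2846, posterior mean = 0.3252

Σ times = 19.2. Posterior: Gamma(shape = 2.0+6 = 8.0, rate = 5.4+19.2 = 24.6).
Mode = (α−1)/β = 7.0/24.6 = 0.2846.
Mean = α/β = 8.0/24.6 = 0.3252.
Right-skewed posterior ⇒ mode < mean.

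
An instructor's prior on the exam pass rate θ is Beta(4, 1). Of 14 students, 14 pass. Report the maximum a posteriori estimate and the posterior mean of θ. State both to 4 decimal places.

θ_MAP = 1.0000, E[θ|data] = 0.9474

Posterior: Beta(4+14, 1+0) = Beta(18, 1).
Since β = 1 ≤ 1 and α > 1, the Beta density is monotone increasing on [0,1]; the mode is at 1.
Mean = 18/(18+1) = 0.9474.
Left-skewed posterior ⇒ mean < mode.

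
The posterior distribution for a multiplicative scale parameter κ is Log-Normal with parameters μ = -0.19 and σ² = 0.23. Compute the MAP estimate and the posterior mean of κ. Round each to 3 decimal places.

Mode = exp(μ − σ²) = exp(-0.42) = 0.657.
Mean = exp(μ + σ²/2) = exp(-0.075) = 0.928.
The posterior is right-skewed, so the mean exceeds the mode.

κ_MAP = 0.657, E[κ|data] = 0.928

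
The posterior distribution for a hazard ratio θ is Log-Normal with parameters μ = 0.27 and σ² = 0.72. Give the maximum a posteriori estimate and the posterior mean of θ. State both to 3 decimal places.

MAP = 0.638; posterior mean = 1.878

Mode = exp(μ − σ²) = exp(-0.45) = 0.638.
Mean = exp(μ + σ²/2) = exp(0.630) = 1.878.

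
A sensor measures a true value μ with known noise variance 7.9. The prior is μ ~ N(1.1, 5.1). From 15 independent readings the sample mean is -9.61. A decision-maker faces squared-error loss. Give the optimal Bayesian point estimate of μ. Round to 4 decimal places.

Posterior for μ is Normal. Precision-weighted mean: (1/5.1·1.1 + 15/7.9·-9.61) / (1/5.1 + 15/7.9) = -8.6075.
A Normal posterior is symmetric, so mode = mean.
Squared-error loss ⇒ the optimal estimator is the posterior mean.

-8.6075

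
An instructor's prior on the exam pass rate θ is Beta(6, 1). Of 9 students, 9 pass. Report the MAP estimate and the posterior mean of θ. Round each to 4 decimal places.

Posterior: Beta(6+9, 1+0) = Beta(15, 1).
Since β = 1 ≤ 1 and α > 1, the Beta density is monotone increasing on [0,1]; the mode is at 1.
Mean = 15/(15+1) = 0.9375.

θ_MAP = 1.0000, E[θ|data] = 0.9375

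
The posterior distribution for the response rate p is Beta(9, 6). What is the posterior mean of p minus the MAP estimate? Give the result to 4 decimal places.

Mode = (9−1)/(9+6−2) = 8/13 = 0.6154.
Mean = 9/(9+6) = 9/15 = 0.6000.
Difference = 0.6000 − 0.6154 = -0.0154.

-0.0154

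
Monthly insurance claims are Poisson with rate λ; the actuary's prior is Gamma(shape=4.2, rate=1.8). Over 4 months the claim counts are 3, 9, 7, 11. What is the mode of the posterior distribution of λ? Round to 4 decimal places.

5.7241

Σ counts = 30. Posterior: Gamma(shape = 4.2+30 = 34.2, rate = 1.8+4 = 5.8).
Mode = (α−1)/β = 33.2/5.8 = 5.7241.
Mean = α/β = 34.2/5.8 = 5.8966.
This is the posterior mode — the MAP estimate.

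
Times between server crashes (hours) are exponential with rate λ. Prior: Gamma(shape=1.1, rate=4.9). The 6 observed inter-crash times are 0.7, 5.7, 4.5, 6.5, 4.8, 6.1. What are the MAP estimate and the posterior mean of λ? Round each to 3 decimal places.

MAP estimate = 0.184, posterior mean = 0.214

Σ times = 28.3. Posterior: Gamma(shape = 1.1+6 = 7.1, rate = 4.9+28.3 = 33.2).
Mode = (α−1)/β = 6.1/33.2 = 0.184.
Mean = α/β = 7.1/33.2 = 0.214.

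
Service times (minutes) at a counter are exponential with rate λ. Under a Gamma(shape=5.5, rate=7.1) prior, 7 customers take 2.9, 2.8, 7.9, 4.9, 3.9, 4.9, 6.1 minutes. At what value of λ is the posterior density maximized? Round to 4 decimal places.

0.2840

Σ times = 33.4. Posterior: Gamma(shape = 5.5+7 = 12.5, rate = 7.1+33.4 = 40.5).
Mode = (α−1)/β = 11.5/40.5 = 0.2840.
Mean = α/β = 12.5/40.5 = 0.3086.
This is the posterior mode — the MAP estimate.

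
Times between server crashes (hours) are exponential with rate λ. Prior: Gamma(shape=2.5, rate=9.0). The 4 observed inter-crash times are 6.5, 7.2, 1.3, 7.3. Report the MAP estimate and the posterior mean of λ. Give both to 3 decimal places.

MAP = 0.176; posterior mean = 0.208

Σ times = 22.3. Posterior: Gamma(shape = 2.5+4 = 6.5, rate = 9.0+22.3 = 31.3).
Mode = (α−1)/β = 5.5/31.3 = 0.176.
Mean = α/β = 6.5/31.3 = 0.208.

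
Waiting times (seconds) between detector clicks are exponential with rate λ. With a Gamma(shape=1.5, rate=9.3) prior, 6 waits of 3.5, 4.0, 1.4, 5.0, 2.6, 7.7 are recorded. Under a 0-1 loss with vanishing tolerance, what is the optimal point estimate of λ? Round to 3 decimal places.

0.194

Σ times = 24.2. Posterior: Gamma(shape = 1.5+6 = 7.5, rate = 9.3+24.2 = 33.5).
Mode = (α−1)/β = 6.5/33.5 = 0.194.
Mean = α/β = 7.5/33.5 = 0.224.
This is the posterior mode — the MAP estimate.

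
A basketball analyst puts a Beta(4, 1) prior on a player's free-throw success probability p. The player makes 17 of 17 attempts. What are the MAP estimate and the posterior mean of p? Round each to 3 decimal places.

MAP: 1.000. Posterior mean: 0.955.

Posterior: Beta(4+17, 1+0) = Beta(21, 1).
Since β = 1 ≤ 1 and α > 1, the Beta density is monotone increasing on [0,1]; the mode is at 1.
Mean = 21/(21+1) = 0.955.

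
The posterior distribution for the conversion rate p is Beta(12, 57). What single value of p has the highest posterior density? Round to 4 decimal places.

Mode = (12−1)/(12+57−2) = 11/67 = 0.1642.
Mean = 12/(12+57) = 12/69 = 0.1739.
This is the posterior mode — the MAP estimate.

0.1642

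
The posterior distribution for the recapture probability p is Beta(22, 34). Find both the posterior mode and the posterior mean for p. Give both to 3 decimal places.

MAP = 0.389, posterior mean = 0.393

Mode = (22−1)/(22+34−2) = 21/54 = 0.389.
Mean = 22/(22+34) = 22/56 = 0.393.
The mean is pulled above the mode by the posterior's right skew.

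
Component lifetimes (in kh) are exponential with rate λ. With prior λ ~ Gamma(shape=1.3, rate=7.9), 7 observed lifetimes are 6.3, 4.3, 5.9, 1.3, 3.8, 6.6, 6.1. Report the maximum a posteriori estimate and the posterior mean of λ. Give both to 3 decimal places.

MAP = 0.173; posterior mean = 0.197

Σ times = 34.3. Posterior: Gamma(shape = 1.3+7 = 8.3, rate = 7.9+34.3 = 42.2).
Mode = (α−1)/β = 7.3/42.2 = 0.173.
Mean = α/β = 8.3/42.2 = 0.197.
The mean is pulled above the mode by the posterior's right skew.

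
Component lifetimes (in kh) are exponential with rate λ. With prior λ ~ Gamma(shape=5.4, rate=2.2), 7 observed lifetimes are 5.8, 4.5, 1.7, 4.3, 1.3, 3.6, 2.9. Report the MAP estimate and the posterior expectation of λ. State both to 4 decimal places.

MAP = 0.4335; posterior mean = 0.4715

Σ times = 24.1. Posterior: Gamma(shape = 5.4+7 = 12.4, rate = 2.2+24.1 = 26.3).
Mode = (α−1)/β = 11.4/26.3 = 0.4335.
Mean = α/β = 12.4/26.3 = 0.4715.
Right-skewed posterior ⇒ mode < mean.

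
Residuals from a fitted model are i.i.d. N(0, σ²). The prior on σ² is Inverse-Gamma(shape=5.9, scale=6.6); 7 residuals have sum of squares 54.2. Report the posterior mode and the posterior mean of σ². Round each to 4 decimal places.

Posterior: Inverse-Gamma(shape = 5.9+7/2 = 9.4, scale = 6.6+54.2/2 = 33.7).
Mode = β/(α+1) = 33.7/10.4 = 3.2404.
Mean = β/(α−1) = 33.7/8.4 = 4.0119.

posterior mode = 3.2404, posterior mean = 4.0119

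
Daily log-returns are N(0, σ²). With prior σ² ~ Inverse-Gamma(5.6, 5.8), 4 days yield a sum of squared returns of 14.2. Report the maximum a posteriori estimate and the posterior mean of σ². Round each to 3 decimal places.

MAP: 1.500. Posterior mean: 1.955.

Posterior: Inverse-Gamma(shape = 5.6+4/2 = 7.6, scale = 5.8+14.2/2 = 12.9).
Mode = β/(α+1) = 12.9/8.6 = 1.500.
Mean = β/(α−1) = 12.9/6.6 = 1.955.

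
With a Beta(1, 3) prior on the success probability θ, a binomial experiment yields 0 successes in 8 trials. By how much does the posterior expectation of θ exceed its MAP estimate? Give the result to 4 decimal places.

Posterior: Beta(1+0, 3+8) = Beta(1, 11).
Since α = 1 ≤ 1 and β > 1, the Beta density is monotone decreasing on [0,1]; the mode is at 0.
Mean = 1/(1+11) = 0.0833.
Difference = 0.0833 − 0.0000 = 0.0833.

0.0833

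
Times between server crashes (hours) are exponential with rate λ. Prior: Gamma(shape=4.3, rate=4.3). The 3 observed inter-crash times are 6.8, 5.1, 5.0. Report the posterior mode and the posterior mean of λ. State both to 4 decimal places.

MAP = 0.2972; posterior mean = 0.3443

Σ times = 16.9. Posterior: Gamma(shape = 4.3+3 = 7.3, rate = 4.3+16.9 = 21.2).
Mode = (α−1)/β = 6.3/21.2 = 0.2972.
Mean = α/β = 7.3/21.2 = 0.3443.
The mean is pulled above the mode by the posterior's right skew.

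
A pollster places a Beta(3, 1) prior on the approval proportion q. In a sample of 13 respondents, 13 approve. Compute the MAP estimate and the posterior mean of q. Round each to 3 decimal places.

MAP = 1.000, posterior mean = 0.941

Posterior: Beta(3+13, 1+0) = Beta(16, 1).
Since β = 1 ≤ 1 and α > 1, the Beta density is monotone increasing on [0,1]; the mode is at 1.
Mean = 16/(16+1) = 0.941.
The posterior is left-skewed, so the mode exceeds the mean.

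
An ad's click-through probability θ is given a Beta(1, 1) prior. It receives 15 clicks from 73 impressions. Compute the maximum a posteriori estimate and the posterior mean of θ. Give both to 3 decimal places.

Posterior: Beta(1+15, 1+58) = Beta(16, 59).
Mode = (16−1)/(16+59−2) = 15/73 = 0.205.
With a flat prior the MAP equals the MLE, 15/73.
Mean = 16/(16+59) = 16/75 = 0.213.

MAP = 0.205, posterior mean = 0.213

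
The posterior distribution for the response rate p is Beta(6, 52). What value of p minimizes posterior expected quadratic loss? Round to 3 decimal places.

Mode = (6−1)/(6+52−2) = 5/56 = 0.089.
Mean = 6/(6+52) = 6/58 = 0.103.
Quadratic loss ⇒ the optimal estimator is the posterior mean.

0.103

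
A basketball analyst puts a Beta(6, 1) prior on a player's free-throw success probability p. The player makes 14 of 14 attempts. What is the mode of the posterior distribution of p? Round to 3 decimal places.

Posterior: Beta(6+14, 1+0) = Beta(20, 1).
Since β = 1 ≤ 1 and α > 1, the Beta density is monotone increasing on [0,1]; the mode is at 1.
Mean = 20/(20+1) = 0.952.
This is the posterior mode — the MAP estimate.

1.000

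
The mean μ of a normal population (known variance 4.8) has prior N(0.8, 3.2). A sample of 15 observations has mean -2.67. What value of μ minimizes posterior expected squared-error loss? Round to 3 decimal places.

-2.355

Posterior for μ is Normal. Precision-weighted mean: (1/3.2·0.8 + 15/4.8·-2.67) / (1/3.2 + 15/4.8) = -2.355.
A Normal posterior is symmetric, so mode = mean.
Squared-error loss ⇒ the optimal estimator is the posterior mean.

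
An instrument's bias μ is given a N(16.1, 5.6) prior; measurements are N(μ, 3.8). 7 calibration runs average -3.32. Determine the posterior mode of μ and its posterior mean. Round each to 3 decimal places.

MAP: -1.604. Posterior mean: -1.604.

Posterior for μ is Normal. Precision-weighted mean: (1/5.6·16.1 + 7/3.8·-3.32) / (1/5.6 + 7/3.8) = -1.604.
A Normal posterior is symmetric, so mode = mean.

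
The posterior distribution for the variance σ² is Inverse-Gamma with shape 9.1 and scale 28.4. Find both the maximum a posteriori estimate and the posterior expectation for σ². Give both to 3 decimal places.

Mode = β/(α+1) = 28.4/10.1 = 2.812.
Mean = β/(α−1) = 28.4/8.1 = 3.506.
The posterior is right-skewed, so the mean exceeds the mode.

MAP = 2.812, posterior mean = 3.506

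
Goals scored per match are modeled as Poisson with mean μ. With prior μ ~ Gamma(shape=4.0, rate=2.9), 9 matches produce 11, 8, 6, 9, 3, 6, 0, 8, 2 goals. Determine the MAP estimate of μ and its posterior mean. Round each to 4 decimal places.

MAP: 4.7059. Posterior mean: 4.7899.

Σ counts = 53. Posterior: Gamma(shape = 4.0+53 = 57.0, rate = 2.9+9 = 11.9).
Mode = (α−1)/β = 56.0/11.9 = 4.7059.
Mean = α/β = 57.0/11.9 = 4.7899.
The mean is pulled above the mode by the posterior's right skew.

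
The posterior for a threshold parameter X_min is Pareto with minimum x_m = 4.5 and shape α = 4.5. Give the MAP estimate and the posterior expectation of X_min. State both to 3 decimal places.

The Pareto density is strictly decreasing on [x_m, ∞), so the mode is x_m = 4.500.
Mean = α·x_m/(α−1) = 4.5·4.5/3.5 = 5.786.

MAP estimate = 4.500, posterior expectation = 5.786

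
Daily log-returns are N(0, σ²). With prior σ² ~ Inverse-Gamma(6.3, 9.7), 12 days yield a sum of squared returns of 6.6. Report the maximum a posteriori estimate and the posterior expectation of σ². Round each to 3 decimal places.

Posterior: Inverse-Gamma(shape = 6.3+12/2 = 12.3, scale = 9.7+6.6/2 = 13.0).
Mode = β/(α+1) = 13.0/13.3 = 0.977.
Mean = β/(α−1) = 13.0/11.3 = 1.150.
The posterior is right-skewed, so the mean exceeds the mode.

MAP = 0.977, posterior mean = 1.150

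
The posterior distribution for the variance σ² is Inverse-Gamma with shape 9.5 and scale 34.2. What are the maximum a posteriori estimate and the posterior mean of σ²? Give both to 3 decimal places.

Mode = β/(α+1) = 34.2/10.5 = 3.257.
Mean = β/(α−1) = 34.2/8.5 = 4.024.

maximum a posteriori estimate = 3.257, posterior mean = 4.024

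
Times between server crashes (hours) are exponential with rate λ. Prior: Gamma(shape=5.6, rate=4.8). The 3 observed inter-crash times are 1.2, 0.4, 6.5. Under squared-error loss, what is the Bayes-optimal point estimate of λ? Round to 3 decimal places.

0.667

Σ times = 8.1. Posterior: Gamma(shape = 5.6+3 = 8.6, rate = 4.8+8.1 = 12.9).
Mode = (α−1)/β = 7.6/12.9 = 0.589.
Mean = α/β = 8.6/12.9 = 0.667.
Squared-error loss ⇒ the optimal estimator is the posterior mean.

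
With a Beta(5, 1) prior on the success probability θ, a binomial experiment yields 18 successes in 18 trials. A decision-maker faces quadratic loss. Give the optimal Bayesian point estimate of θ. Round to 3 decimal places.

0.958

Posterior: Beta(5+18, 1+0) = Beta(23, 1).
Since β = 1 ≤ 1 and α > 1, the Beta density is monotone increasing on [0,1]; the mode is at 1.
Mean = 23/(23+1) = 0.958.
Quadratic loss ⇒ the optimal estimator is the posterior mean.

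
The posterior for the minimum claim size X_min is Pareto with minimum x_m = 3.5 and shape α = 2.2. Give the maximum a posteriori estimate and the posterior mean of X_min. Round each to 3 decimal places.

MAP = 3.500; posterior mean = 6.417

The Pareto density is strictly decreasing on [x_m, ∞), so the mode is x_m = 3.500.
Mean = α·x_m/(α−1) = 2.2·3.5/1.2 = 6.417.
The mean is pulled above the mode by the posterior's right skew.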